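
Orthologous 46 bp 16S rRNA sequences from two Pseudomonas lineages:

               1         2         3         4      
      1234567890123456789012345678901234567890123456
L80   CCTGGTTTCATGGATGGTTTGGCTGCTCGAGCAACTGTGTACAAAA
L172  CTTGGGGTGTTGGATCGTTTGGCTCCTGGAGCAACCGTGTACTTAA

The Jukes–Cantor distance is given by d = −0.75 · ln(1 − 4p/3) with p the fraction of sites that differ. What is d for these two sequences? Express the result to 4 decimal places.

Mismatches occur at site 2 (C↔T), site 6 (T↔G), site 7 (T↔G), site 9 (C↔G), site 10 (A↔T), site 16 (G↔C), site 25 (G↔C), site 28 (C↔G), site 36 (T↔C), site 43 (A↔T), site 44 (A↔T).
p = 11/46 = 0.239130.
d = −0.75 · ln(1 − (4/3)·0.239130) = −0.75 · ln(0.681160) = −0.75 · (-0.383958) = 0.2880.

0.2880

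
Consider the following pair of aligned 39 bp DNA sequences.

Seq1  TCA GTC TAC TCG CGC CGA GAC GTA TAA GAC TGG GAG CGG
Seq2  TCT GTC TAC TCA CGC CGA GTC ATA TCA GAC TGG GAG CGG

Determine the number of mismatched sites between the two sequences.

Differing sites — 3:A/T; 12:G/A; 20:A/T; 22:G/A; 26:A/C.
That gives 5 mismatches out of 39 aligned sites, so the Hamming distance is 5.

5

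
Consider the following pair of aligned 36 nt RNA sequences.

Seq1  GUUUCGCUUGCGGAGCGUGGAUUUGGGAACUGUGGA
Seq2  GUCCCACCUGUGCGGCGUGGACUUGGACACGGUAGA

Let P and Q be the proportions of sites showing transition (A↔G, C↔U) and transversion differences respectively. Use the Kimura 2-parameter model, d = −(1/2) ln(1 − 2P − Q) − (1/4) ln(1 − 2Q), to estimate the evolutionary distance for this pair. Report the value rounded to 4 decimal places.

0.4833

The sequences differ at positions 3 (U/C, transition), 4 (U/C, transition), 6 (G/A, transition), 8 (U/C, transition), 11 (C/U, transition), 13 (G/C, transversion), 14 (A/G, transition), 22 (U/C, transition), 27 (G/A, transition), 28 (A/C, transversion), 31 (U/G, transversion), 34 (G/A, transition).
Of the 12 differences, 9 transitions and 3 transversions over 36 sites: P = 9/36 = 0.250000, Q = 3/36 = 0.083333.
d = −0.5·ln(0.416667) − 0.25·ln(0.833334) = −0.5·(-0.875468) − 0.25·(-0.182321) = 0.4833.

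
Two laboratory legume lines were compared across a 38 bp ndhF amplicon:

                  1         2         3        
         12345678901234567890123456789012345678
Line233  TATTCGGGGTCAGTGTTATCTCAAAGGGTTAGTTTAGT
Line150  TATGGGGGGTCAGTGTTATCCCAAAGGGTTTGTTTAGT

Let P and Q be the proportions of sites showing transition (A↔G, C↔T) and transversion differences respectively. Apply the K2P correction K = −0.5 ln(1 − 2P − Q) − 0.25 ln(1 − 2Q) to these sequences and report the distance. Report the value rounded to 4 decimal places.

0.1135

Differing sites — 4:T/G (Tv); 5:C/G (Tv); 21:T/C (Ti); 31:A/T (Tv).
Of the 4 differences, 1 transition and 3 transversions over 38 sites: P = 1/38 = 0.026316, Q = 3/38 = 0.078947.
d = −0.5·ln(0.868421) − 0.25·ln(0.842106) = −0.5·(-0.141079) − 0.25·(-0.171849) = 0.1135.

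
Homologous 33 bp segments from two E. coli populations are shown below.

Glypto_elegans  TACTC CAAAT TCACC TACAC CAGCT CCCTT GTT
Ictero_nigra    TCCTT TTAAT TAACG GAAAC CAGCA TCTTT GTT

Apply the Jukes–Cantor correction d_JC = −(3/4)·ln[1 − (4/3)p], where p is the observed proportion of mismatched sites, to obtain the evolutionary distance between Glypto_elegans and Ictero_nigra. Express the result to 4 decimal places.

0.4408

Mismatches occur at site 2 (A↔C), site 5 (C↔T), site 6 (C↔T), site 7 (A↔T), site 12 (C↔A), site 15 (C↔G), site 16 (T↔G), site 18 (C↔A), site 25 (T↔A), site 26 (C↔T), site 28 (C↔T).
p = 11/33 = 0.333333.
d = −0.75 · ln(1 − (4/3)·0.333333) = −0.75 · ln(0.555556) = −0.75 · (-0.587786) = 0.4408.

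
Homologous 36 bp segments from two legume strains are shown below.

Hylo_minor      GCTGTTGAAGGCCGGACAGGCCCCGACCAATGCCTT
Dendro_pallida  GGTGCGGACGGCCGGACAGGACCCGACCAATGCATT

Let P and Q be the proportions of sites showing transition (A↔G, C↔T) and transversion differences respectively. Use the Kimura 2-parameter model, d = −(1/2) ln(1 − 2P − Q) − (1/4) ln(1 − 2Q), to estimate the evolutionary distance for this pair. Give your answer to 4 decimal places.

The sequences differ at positions 2 (C/G, transversion), 5 (T/C, transition), 6 (T/G, transversion), 9 (A/C, transversion), 21 (C/A, transversion), 34 (C/A, transversion).
Of the 6 differences, 1 transition and 5 transversions over 36 sites: P = 1/36 = 0.027778, Q = 5/36 = 0.138889.
d = −0.5·ln(0.805555) − 0.25·ln(0.722222) = −0.5·(-0.216224) − 0.25·(-0.325423) = 0.1895.

0.1895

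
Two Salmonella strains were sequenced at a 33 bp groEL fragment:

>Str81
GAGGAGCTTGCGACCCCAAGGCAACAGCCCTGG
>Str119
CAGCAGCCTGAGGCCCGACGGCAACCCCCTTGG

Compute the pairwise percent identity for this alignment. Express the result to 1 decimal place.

Differing sites — 1:G/C; 4:G/C; 8:T/C; 11:C/A; 13:A/G; 17:C/G; 19:A/C; 26:A/C; 27:G/C; 30:C/T.
23 of the 33 sites match, so the percent identity is 23/33 × 100 = 69.7%.

69.7%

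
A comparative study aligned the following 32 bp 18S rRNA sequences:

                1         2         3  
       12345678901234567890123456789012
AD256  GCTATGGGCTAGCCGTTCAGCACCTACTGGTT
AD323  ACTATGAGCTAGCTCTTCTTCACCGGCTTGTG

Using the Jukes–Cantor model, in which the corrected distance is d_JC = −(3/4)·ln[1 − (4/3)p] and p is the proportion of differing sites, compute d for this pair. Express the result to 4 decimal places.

Differing sites — 1:G/A; 7:G/A; 14:C/T; 15:G/C; 19:A/T; 20:G/T; 25:T/G; 26:A/G; 29:G/T; 32:T/G.
p = 10/32 = 0.312500.
d = −0.75 · ln(1 − (4/3)·0.312500) = −0.75 · ln(0.583333) = −0.75 · (-0.538997) = 0.4042.

0.4042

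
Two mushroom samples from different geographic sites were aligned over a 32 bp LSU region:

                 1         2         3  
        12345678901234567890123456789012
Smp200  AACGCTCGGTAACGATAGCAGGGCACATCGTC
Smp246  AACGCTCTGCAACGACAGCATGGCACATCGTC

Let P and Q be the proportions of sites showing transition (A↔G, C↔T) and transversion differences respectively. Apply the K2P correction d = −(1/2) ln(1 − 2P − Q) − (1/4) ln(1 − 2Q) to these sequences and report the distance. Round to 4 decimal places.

0.1372

The sequences differ at positions 8 (G/T, transversion), 10 (T/C, transition), 16 (T/C, transition), 21 (G/T, transversion).
Of the 4 differences, 2 transitions and 2 transversions over 32 sites: P = 2/32 = 0.062500, Q = 2/32 = 0.062500.
d = −0.5·ln(0.812500) − 0.25·ln(0.875000) = −0.5·(-0.207639) − 0.25·(-0.133531) = 0.1372.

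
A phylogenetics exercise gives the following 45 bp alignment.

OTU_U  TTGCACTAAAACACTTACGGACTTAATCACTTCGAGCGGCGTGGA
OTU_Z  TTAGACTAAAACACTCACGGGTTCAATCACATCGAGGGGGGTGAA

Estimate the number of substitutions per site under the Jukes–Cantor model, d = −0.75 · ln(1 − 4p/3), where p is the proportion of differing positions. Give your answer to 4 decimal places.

Mismatches occur at site 3 (G→A), site 4 (C→G), site 16 (T→C), site 21 (A→G), site 22 (C→T), site 24 (T→C), site 31 (T→A), site 37 (C→G), site 40 (C→G), site 44 (G→A).
p = 10/45 = 0.222222.
d = −0.75 · ln(1 − (4/3)·0.222222) = −0.75 · ln(0.703704) = −0.75 · (-0.351397) = 0.2635.

0.2635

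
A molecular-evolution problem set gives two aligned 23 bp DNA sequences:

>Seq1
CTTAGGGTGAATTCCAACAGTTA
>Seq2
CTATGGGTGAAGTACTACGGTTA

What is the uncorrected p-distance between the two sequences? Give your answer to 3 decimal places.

0.261

Mismatches occur at site 3 (T/A), site 4 (A/T), site 12 (T/G), site 14 (C/A), site 16 (A/T), site 19 (A/G).
There are 6 differences over 23 sites, so p = 6/23 = 0.261.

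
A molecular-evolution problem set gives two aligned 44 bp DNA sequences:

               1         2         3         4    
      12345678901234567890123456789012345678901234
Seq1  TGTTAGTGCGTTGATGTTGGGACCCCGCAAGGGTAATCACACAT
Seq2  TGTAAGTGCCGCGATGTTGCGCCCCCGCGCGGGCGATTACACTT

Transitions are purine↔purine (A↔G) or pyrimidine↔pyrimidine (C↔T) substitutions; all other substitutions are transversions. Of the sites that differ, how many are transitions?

5

Differing sites — 4:T/A (Tv); 10:G/C (Tv); 11:T/G (Tv); 12:T/C (Ti); 20:G/C (Tv); 22:A/C (Tv); 29:A/G (Ti); 30:A/C (Tv); 34:T/C (Ti); 35:A/G (Ti); 38:C/T (Ti); 43:A/T (Tv).
Of the 12 differences, 5 transitions and 7 transversions, so the answer is 5.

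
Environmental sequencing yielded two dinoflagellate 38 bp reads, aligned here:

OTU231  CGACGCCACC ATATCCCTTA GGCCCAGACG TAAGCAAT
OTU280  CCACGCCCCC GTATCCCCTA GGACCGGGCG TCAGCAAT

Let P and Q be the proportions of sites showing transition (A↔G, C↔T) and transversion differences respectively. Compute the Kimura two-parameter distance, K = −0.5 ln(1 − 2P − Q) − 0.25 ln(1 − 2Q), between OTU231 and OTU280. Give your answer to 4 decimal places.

0.2488

Differing sites — 2:G/C (Tv); 8:A/C (Tv); 11:A/G (Ti); 18:T/C (Ti); 23:C/A (Tv); 26:A/G (Ti); 28:A/G (Ti); 32:A/C (Tv).
Of the 8 differences, 4 transitions and 4 transversions over 38 sites: P = 4/38 = 0.105263, Q = 4/38 = 0.105263.
d = −0.5·ln(0.684211) − 0.25·ln(0.789474) = −0.5·(-0.379489) − 0.25·(-0.236388) = 0.2488.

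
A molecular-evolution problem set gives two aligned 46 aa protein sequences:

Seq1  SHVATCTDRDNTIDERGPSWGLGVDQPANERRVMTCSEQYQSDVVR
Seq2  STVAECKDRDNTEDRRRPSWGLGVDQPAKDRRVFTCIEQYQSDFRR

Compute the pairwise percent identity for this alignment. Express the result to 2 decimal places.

Mismatches occur at site 2 (H→T), site 5 (T→E), site 7 (T→K), site 13 (I→E), site 15 (E→R), site 17 (G→R), site 29 (N→K), site 30 (E→D), site 34 (M→F), site 37 (S→I), site 44 (V→F), site 45 (V→R).
34 of the 46 sites match, so the percent identity is 34/46 × 100 = 73.91%.

73.91%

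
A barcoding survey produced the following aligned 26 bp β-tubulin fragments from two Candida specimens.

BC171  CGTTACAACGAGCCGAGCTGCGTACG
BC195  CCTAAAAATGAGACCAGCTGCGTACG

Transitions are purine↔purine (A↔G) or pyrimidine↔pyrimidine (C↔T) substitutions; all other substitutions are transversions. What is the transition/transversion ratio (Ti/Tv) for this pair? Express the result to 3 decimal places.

0.200

Mismatches occur at site 2 (G/C, transversion), site 4 (T/A, transversion), site 6 (C/A, transversion), site 9 (C/T, transition), site 13 (C/A, transversion), site 15 (G/C, transversion).
Of the 6 differences, 1 transition and 5 transversions, so Ti/Tv = 1/5 = 0.200.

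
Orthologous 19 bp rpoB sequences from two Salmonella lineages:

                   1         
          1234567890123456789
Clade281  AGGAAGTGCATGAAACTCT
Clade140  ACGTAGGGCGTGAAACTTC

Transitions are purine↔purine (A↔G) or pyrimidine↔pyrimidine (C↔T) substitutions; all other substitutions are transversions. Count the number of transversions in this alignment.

The sequences differ at positions 2 (G/C, transversion), 4 (A/T, transversion), 7 (T/G, transversion), 10 (A/G, transition), 18 (C/T, transition), 19 (T/C, transition).
Of the 6 differences, 3 transitions and 3 transversions, so the answer is 3.

3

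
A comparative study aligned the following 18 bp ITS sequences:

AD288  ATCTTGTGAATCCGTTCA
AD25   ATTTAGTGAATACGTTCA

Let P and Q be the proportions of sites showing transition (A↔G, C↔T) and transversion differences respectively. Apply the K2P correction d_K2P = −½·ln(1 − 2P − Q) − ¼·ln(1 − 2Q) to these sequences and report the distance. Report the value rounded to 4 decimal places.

Differing sites — 3:C/T (Ti); 5:T/A (Tv); 12:C/A (Tv).
Of the 3 differences, 1 transition and 2 transversions over 18 sites: P = 1/18 = 0.055556, Q = 2/18 = 0.111111.
d = −0.5·ln(0.777777) − 0.25·ln(0.777778) = −0.5·(-0.251315) − 0.25·(-0.251314) = 0.1885.

0.1885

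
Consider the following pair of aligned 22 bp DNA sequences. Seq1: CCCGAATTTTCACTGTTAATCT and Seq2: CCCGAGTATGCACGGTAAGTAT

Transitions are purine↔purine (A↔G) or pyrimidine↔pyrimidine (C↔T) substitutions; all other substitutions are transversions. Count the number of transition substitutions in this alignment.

2

Differing sites — 6:A/G (Ti); 8:T/A (Tv); 10:T/G (Tv); 14:T/G (Tv); 17:T/A (Tv); 19:A/G (Ti); 21:C/A (Tv).
Of the 7 differences, 2 transitions and 5 transversions, so the answer is 2.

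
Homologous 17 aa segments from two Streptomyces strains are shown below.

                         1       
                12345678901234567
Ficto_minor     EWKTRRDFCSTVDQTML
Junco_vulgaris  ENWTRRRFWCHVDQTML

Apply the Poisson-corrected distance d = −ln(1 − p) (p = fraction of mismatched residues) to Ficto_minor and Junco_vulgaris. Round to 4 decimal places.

0.4353

The sequences differ at positions 2 (W/N), 3 (K/W), 7 (D/R), 9 (C/W), 10 (S/C), 11 (T/H).
p = 6/17 = 0.352941.
d = −ln(1 − 0.352941) = −ln(0.647059) = 0.4353.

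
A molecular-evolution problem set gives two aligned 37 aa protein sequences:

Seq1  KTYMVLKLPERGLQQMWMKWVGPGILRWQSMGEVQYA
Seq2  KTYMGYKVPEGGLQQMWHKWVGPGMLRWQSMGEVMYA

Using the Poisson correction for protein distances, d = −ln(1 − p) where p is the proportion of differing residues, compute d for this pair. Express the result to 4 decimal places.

0.2097

Mismatches occur at site 5 (V↔G), site 6 (L↔Y), site 8 (L↔V), site 11 (R↔G), site 18 (M↔H), site 25 (I↔M), site 35 (Q↔M).
p = 7/37 = 0.189189.
d = −ln(1 − 0.189189) = −ln(0.810811) = 0.2097.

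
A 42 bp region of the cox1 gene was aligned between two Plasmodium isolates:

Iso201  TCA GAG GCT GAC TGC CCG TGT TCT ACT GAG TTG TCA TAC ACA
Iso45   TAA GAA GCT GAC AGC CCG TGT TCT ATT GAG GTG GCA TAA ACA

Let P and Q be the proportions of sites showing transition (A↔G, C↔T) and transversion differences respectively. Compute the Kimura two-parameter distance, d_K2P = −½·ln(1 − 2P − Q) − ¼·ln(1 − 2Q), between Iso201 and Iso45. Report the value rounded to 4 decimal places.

Differing sites — 2:C/A (Tv); 6:G/A (Ti); 13:T/A (Tv); 26:C/T (Ti); 31:T/G (Tv); 34:T/G (Tv); 39:C/A (Tv).
Of the 7 differences, 2 transitions and 5 transversions over 42 sites: P = 2/42 = 0.047619, Q = 5/42 = 0.119048.
d = −0.5·ln(0.785714) − 0.25·ln(0.761904) = −0.5·(-0.241162) − 0.25·(-0.271935) = 0.1886.

0.1886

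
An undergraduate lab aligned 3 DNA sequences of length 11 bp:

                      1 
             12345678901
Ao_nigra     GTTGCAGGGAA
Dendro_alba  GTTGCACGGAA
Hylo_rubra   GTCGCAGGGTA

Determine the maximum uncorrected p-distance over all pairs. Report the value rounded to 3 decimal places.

Pairwise Hamming distances:
  Ao_nigra vs Dendro_alba: 1
  Ao_nigra vs Hylo_rubra: 2
  Dendro_alba vs Hylo_rubra: 3
The largest is 3 mismatches, between Dendro_alba and Hylo_rubra; p = 3/11 = 0.273.

0.273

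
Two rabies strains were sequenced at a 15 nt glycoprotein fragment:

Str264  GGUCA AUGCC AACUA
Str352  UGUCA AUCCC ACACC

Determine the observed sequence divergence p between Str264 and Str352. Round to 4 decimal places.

Differing sites — 1:G/U; 8:G/C; 12:A/C; 13:C/A; 14:U/C; 15:A/C.
There are 6 differences over 15 sites, so p = 6/15 = 0.4000.

0.4000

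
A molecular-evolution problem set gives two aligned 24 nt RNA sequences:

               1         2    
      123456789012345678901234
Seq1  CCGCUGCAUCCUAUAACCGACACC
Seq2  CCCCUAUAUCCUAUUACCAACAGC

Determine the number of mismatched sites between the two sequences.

Differing sites — 3:G/C; 6:G/A; 7:C/U; 15:A/U; 19:G/A; 23:C/G.
That gives 6 mismatches out of 24 aligned sites, so the Hamming distance is 6.

6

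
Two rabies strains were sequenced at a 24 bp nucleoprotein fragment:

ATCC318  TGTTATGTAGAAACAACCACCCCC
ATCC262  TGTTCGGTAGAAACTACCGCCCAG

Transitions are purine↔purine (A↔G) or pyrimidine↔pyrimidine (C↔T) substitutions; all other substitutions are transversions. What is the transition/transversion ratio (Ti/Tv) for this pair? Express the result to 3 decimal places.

0.200

Mismatches occur at site 5 (A→C, transversion), site 6 (T→G, transversion), site 15 (A→T, transversion), site 19 (A→G, transition), site 23 (C→A, transversion), site 24 (C→G, transversion).
Of the 6 differences, 1 transition and 5 transversions, so Ti/Tv = 1/5 = 0.200.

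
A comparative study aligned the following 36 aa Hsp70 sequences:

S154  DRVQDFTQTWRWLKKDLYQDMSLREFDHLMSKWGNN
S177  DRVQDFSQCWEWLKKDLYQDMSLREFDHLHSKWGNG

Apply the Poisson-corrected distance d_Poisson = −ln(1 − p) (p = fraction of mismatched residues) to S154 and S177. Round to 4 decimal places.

Mismatches occur at site 7 (T/S), site 9 (T/C), site 11 (R/E), site 30 (M/H), site 36 (N/G).
p = 5/36 = 0.138889.
d = −ln(1 − 0.138889) = −ln(0.861111) = 0.1495.

0.1495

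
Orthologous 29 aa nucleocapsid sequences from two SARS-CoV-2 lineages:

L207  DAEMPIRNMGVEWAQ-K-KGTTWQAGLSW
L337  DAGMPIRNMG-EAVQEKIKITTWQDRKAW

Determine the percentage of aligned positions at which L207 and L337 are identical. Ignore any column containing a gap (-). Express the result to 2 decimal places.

Excluding the 3 gap columns leaves 26 comparable sites.
The sequences differ at positions 3 (E/G), 13 (W/A), 14 (A/V), 20 (G/I), 25 (A/D), 26 (G/R), 27 (L/K), 28 (S/A).
18 of the 26 comparable sites match, so the percent identity is 18/26 × 100 = 69.23%.

69.23%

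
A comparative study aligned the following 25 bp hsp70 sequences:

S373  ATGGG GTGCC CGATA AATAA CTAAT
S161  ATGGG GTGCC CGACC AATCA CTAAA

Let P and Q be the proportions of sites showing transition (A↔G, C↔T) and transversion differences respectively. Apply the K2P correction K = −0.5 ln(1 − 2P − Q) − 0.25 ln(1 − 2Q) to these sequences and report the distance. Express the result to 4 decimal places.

Mismatches occur at site 14 (T/C, transition), site 15 (A/C, transversion), site 19 (A/C, transversion), site 25 (T/A, transversion).
Of the 4 differences, 1 transition and 3 transversions over 25 sites: P = 1/25 = 0.040000, Q = 3/25 = 0.120000.
d = −0.5·ln(0.800000) − 0.25·ln(0.760000) = −0.5·(-0.223144) − 0.25·(-0.274437) = 0.1802.

0.1802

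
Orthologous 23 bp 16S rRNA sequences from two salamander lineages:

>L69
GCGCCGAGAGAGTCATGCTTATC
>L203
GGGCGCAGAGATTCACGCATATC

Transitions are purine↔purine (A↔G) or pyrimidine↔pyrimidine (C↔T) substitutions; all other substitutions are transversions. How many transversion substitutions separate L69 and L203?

5

Mismatches occur at site 2 (C/G, transversion), site 5 (C/G, transversion), site 6 (G/C, transversion), site 12 (G/T, transversion), site 16 (T/C, transition), site 19 (T/A, transversion).
Of the 6 differences, 1 transition and 5 transversions, so the answer is 5.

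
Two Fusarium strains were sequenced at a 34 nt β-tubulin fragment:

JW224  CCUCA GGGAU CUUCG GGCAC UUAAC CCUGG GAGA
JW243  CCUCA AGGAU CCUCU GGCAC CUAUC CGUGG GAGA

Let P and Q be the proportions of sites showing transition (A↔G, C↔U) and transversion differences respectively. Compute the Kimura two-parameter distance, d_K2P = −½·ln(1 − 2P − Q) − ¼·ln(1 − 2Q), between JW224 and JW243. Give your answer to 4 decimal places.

0.2023

Differing sites — 6:G/A (Ti); 12:U/C (Ti); 15:G/U (Tv); 21:U/C (Ti); 24:A/U (Tv); 27:C/G (Tv).
Of the 6 differences, 3 transitions and 3 transversions over 34 sites: P = 3/34 = 0.088235, Q = 3/34 = 0.088235.
d = −0.5·ln(0.735295) − 0.25·ln(0.823530) = −0.5·(-0.307483) − 0.25·(-0.194155) = 0.2023.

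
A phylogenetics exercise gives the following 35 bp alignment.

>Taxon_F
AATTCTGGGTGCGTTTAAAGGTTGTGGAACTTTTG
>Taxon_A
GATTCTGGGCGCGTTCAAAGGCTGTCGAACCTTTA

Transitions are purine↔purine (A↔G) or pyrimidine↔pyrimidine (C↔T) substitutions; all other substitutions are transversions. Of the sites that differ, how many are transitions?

Mismatches occur at site 1 (A/G, transition), site 10 (T/C, transition), site 16 (T/C, transition), site 22 (T/C, transition), site 26 (G/C, transversion), site 31 (T/C, transition), site 35 (G/A, transition).
Of the 7 differences, 6 transitions and 1 transversion, so the answer is 6.

6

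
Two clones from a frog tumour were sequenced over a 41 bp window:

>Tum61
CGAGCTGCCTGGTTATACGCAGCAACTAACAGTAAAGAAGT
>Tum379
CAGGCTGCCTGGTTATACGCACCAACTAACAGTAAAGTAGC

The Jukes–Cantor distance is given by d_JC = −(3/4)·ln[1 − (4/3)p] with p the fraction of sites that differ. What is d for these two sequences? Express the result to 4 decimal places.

0.1331

Mismatches occur at site 2 (G→A), site 3 (A→G), site 22 (G→C), site 38 (A→T), site 41 (T→C).
p = 5/41 = 0.121951.
d = −0.75 · ln(1 − (4/3)·0.121951) = −0.75 · ln(0.837399) = −0.75 · (-0.177455) = 0.1331.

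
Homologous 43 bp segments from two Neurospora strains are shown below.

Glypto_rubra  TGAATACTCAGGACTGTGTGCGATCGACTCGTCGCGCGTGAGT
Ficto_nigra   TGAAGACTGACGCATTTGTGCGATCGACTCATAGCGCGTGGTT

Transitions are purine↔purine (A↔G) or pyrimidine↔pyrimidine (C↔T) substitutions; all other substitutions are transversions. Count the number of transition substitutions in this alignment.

The sequences differ at positions 5 (T/G, transversion), 9 (C/G, transversion), 11 (G/C, transversion), 13 (A/C, transversion), 14 (C/A, transversion), 16 (G/T, transversion), 31 (G/A, transition), 33 (C/A, transversion), 41 (A/G, transition), 42 (G/T, transversion).
Of the 10 differences, 2 transitions and 8 transversions, so the answer is 2.

2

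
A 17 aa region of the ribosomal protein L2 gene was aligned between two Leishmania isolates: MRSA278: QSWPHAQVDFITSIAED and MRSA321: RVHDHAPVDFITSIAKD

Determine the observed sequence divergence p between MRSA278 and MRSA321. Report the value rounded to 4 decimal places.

Differing sites — 1:Q/R; 2:S/V; 3:W/H; 4:P/D; 7:Q/P; 16:E/K.
There are 6 differences over 17 sites, so p = 6/17 = 0.3529.

0.3529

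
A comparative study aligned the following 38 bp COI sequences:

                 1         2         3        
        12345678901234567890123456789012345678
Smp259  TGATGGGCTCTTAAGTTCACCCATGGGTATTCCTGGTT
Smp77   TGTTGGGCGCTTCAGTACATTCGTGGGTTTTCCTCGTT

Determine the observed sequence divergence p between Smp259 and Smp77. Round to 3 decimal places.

0.237

Mismatches occur at site 3 (A↔T), site 9 (T↔G), site 13 (A↔C), site 17 (T↔A), site 20 (C↔T), site 21 (C↔T), site 23 (A↔G), site 29 (A↔T), site 35 (G↔C).
There are 9 differences over 38 sites, so p = 9/38 = 0.237.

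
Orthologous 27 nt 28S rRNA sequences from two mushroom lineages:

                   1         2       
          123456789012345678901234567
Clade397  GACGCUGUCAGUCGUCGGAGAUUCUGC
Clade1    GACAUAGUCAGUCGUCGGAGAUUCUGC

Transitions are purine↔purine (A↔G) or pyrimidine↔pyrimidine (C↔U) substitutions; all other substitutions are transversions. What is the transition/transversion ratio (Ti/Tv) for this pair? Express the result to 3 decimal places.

The sequences differ at positions 4 (G/A, transition), 5 (C/U, transition), 6 (U/A, transversion).
Of the 3 differences, 2 transitions and 1 transversion, so Ti/Tv = 2/1 = 2.000.

2.000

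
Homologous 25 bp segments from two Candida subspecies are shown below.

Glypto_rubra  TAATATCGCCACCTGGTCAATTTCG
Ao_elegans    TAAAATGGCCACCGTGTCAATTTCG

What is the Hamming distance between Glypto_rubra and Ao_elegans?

Mismatches occur at site 4 (T/A), site 7 (C/G), site 14 (T/G), site 15 (G/T).
That gives 4 mismatches out of 25 aligned sites, so the Hamming distance is 4.

4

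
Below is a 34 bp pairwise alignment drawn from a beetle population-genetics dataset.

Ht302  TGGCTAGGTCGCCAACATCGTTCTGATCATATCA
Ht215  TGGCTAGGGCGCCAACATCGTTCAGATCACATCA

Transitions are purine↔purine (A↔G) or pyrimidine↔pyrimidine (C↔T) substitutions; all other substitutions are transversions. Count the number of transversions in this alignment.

2

The sequences differ at positions 9 (T/G, transversion), 24 (T/A, transversion), 30 (T/C, transition).
Of the 3 differences, 1 transition and 2 transversions, so the answer is 2.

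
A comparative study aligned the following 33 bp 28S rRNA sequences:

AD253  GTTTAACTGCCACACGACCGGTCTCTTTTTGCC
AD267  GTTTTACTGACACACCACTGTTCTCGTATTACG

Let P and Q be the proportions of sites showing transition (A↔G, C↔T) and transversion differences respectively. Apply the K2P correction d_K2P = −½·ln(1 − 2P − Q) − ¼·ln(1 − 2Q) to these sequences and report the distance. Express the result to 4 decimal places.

Differing sites — 5:A/T (Tv); 10:C/A (Tv); 16:G/C (Tv); 19:C/T (Ti); 21:G/T (Tv); 26:T/G (Tv); 28:T/A (Tv); 31:G/A (Ti); 33:C/G (Tv).
Of the 9 differences, 2 transitions and 7 transversions over 33 sites: P = 2/33 = 0.060606, Q = 7/33 = 0.212121.
d = −0.5·ln(0.666667) − 0.25·ln(0.575758) = −0.5·(-0.405465) − 0.25·(-0.552068) = 0.3407.

0.3407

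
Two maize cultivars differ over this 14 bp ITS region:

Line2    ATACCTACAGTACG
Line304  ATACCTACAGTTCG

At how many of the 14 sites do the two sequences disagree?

1

A single mismatch occurs at site 12 (A↔T).
That gives 1 mismatch out of 14 aligned sites, so the Hamming distance is 1.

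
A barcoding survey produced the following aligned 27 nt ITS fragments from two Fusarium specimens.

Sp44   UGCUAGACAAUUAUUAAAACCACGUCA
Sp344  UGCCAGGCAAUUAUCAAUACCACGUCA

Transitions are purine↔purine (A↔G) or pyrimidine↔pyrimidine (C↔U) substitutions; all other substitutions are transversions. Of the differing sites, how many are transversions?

1

Differing sites — 4:U/C (Ti); 7:A/G (Ti); 15:U/C (Ti); 18:A/U (Tv).
Of the 4 differences, 3 transitions and 1 transversion, so the answer is 1.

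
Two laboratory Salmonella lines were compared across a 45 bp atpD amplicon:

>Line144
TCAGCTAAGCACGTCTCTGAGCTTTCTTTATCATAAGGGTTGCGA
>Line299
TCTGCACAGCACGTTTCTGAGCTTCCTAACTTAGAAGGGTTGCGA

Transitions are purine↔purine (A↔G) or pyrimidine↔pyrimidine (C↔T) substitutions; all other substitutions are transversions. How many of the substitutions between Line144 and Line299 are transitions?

Differing sites — 3:A/T (Tv); 6:T/A (Tv); 7:A/C (Tv); 15:C/T (Ti); 25:T/C (Ti); 28:T/A (Tv); 29:T/A (Tv); 30:A/C (Tv); 32:C/T (Ti); 34:T/G (Tv).
Of the 10 differences, 3 transitions and 7 transversions, so the answer is 3.

3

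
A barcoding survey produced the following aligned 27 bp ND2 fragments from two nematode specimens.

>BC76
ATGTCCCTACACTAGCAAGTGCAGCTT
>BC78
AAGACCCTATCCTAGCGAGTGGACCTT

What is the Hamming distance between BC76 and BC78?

7

The sequences differ at positions 2 (T/A), 4 (T/A), 10 (C/T), 11 (A/C), 17 (A/G), 22 (C/G), 24 (G/C).
That gives 7 mismatches out of 27 aligned sites, so the Hamming distance is 7.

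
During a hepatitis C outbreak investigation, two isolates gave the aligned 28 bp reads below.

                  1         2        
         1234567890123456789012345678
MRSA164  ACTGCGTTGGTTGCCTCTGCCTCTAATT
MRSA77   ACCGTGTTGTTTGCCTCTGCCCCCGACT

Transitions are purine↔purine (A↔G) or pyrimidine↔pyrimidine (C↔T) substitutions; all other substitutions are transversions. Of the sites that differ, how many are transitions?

Mismatches occur at site 3 (T/C, transition), site 5 (C/T, transition), site 10 (G/T, transversion), site 22 (T/C, transition), site 24 (T/C, transition), site 25 (A/G, transition), site 27 (T/C, transition).
Of the 7 differences, 6 transitions and 1 transversion, so the answer is 6.

6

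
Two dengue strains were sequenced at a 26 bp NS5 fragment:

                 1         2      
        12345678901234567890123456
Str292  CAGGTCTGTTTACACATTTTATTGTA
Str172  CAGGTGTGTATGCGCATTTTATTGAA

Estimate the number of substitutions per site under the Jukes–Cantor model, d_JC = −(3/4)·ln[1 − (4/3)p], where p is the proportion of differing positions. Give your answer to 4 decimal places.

The sequences differ at positions 6 (C/G), 10 (T/A), 12 (A/G), 14 (A/G), 25 (T/A).
p = 5/26 = 0.192308.
d = −0.75 · ln(1 − (4/3)·0.192308) = −0.75 · ln(0.743589) = −0.75 · (-0.296267) = 0.2222.

0.2222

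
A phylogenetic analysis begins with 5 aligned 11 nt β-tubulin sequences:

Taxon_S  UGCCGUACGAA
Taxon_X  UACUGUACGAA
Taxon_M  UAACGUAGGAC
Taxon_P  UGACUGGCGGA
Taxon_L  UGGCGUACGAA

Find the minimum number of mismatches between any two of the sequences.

Pairwise Hamming distances:
  Taxon_S vs Taxon_X: 2
  Taxon_S vs Taxon_M: 4
  Taxon_S vs Taxon_P: 5
  Taxon_S vs Taxon_L: 1
  Taxon_X vs Taxon_M: 4
  Taxon_X vs Taxon_P: 7
  Taxon_X vs Taxon_L: 3
  Taxon_M vs Taxon_P: 7
  Taxon_M vs Taxon_L: 4
  Taxon_P vs Taxon_L: 5
The smallest is 1, between Taxon_S and Taxon_L.

1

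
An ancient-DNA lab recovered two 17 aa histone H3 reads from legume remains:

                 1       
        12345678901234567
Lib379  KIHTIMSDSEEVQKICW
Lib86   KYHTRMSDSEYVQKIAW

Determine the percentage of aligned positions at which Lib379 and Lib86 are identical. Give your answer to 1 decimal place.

The sequences differ at positions 2 (I/Y), 5 (I/R), 11 (E/Y), 16 (C/A).
13 of the 17 sites match, so the percent identity is 13/17 × 100 = 76.5%.

76.5%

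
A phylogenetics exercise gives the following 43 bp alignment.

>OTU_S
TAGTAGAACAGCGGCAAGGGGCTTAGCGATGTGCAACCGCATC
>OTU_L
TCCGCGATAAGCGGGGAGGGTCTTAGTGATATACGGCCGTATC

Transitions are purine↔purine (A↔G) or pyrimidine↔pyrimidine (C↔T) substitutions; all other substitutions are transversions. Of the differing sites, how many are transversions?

8

Differing sites — 2:A/C (Tv); 3:G/C (Tv); 4:T/G (Tv); 5:A/C (Tv); 8:A/T (Tv); 9:C/A (Tv); 15:C/G (Tv); 16:A/G (Ti); 21:G/T (Tv); 27:C/T (Ti); 31:G/A (Ti); 33:G/A (Ti); 35:A/G (Ti); 36:A/G (Ti); 40:C/T (Ti).
Of the 15 differences, 7 transitions and 8 transversions, so the answer is 8.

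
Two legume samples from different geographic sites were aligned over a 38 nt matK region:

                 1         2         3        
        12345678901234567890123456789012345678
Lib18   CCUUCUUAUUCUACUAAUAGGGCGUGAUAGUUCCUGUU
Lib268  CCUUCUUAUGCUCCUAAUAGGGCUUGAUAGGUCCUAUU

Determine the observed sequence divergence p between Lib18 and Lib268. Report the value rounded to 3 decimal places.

Differing sites — 10:U/G; 13:A/C; 24:G/U; 31:U/G; 36:G/A.
There are 5 differences over 38 sites, so p = 5/38 = 0.132.

0.132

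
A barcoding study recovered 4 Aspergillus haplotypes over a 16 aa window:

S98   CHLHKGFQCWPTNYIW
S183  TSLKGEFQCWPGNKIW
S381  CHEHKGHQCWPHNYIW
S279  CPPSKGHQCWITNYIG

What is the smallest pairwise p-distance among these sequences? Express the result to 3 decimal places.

Pairwise Hamming distances:
  S98 vs S183: 7
  S98 vs S381: 3
  S98 vs S279: 6
  S183 vs S381: 9
  S183 vs S279: 11
  S381 vs S279: 6
The smallest is 3 mismatches, between S98 and S381; p = 3/16 = 0.188.

0.188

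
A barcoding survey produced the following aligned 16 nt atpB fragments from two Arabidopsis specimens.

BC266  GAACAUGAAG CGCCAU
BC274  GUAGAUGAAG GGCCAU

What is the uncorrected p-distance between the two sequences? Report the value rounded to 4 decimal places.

Mismatches occur at site 2 (A→U), site 4 (C→G), site 11 (C→G).
There are 3 differences over 16 sites, so p = 3/16 = 0.1875.

0.1875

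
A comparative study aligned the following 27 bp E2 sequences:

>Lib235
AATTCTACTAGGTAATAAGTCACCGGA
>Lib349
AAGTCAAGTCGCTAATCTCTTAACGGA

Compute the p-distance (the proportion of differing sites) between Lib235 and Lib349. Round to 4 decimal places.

The sequences differ at positions 3 (T/G), 6 (T/A), 8 (C/G), 10 (A/C), 12 (G/C), 17 (A/C), 18 (A/T), 19 (G/C), 21 (C/T), 23 (C/A).
There are 10 differences over 27 sites, so p = 10/27 = 0.3704.

0.3704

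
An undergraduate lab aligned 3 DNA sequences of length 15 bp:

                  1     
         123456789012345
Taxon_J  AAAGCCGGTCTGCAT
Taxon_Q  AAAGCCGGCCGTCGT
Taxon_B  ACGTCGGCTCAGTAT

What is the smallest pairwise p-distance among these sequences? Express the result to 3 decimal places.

Pairwise Hamming distances:
  Taxon_J vs Taxon_Q: 4
  Taxon_J vs Taxon_B: 7
  Taxon_Q vs Taxon_B: 10
The smallest is 4 mismatches, between Taxon_J and Taxon_Q; p = 4/15 = 0.267.

0.267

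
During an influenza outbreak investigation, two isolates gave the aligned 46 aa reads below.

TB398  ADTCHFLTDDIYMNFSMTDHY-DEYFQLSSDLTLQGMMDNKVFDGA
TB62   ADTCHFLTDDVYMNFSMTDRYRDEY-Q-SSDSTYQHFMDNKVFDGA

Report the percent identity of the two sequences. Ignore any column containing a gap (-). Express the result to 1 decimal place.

86.0%

Excluding the 3 gap columns leaves 43 comparable sites.
The sequences differ at positions 11 (I/V), 20 (H/R), 32 (L/S), 34 (L/Y), 36 (G/H), 37 (M/F).
37 of the 43 comparable sites match, so the percent identity is 37/43 × 100 = 86.0%.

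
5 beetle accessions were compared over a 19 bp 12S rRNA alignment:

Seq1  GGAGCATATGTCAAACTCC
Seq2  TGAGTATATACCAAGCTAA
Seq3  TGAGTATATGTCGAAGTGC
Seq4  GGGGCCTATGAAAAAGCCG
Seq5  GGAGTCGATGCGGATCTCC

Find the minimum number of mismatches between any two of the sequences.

Pairwise Hamming distances:
  Seq1 vs Seq2: 7
  Seq1 vs Seq3: 5
  Seq1 vs Seq4: 7
  Seq1 vs Seq5: 7
  Seq2 vs Seq3: 7
  Seq2 vs Seq4: 12
  Seq2 vs Seq5: 9
  Seq3 vs Seq4: 10
  Seq3 vs Seq5: 8
  Seq4 vs Seq5: 10
The smallest is 5, between Seq1 and Seq3.

5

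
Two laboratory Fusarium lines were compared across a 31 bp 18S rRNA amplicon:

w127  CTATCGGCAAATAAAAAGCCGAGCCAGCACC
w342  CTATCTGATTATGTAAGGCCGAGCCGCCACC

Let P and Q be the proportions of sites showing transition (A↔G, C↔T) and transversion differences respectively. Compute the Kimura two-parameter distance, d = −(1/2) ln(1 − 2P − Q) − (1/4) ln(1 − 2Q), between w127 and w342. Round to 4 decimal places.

0.3672

Mismatches occur at site 6 (G→T, transversion), site 8 (C→A, transversion), site 9 (A→T, transversion), site 10 (A→T, transversion), site 13 (A→G, transition), site 14 (A→T, transversion), site 17 (A→G, transition), site 26 (A→G, transition), site 27 (G→C, transversion).
Of the 9 differences, 3 transitions and 6 transversions over 31 sites: P = 3/31 = 0.096774, Q = 6/31 = 0.193548.
d = −0.5·ln(0.612904) − 0.25·ln(0.612904) = −0.5·(-0.489547) − 0.25·(-0.489547) = 0.3672.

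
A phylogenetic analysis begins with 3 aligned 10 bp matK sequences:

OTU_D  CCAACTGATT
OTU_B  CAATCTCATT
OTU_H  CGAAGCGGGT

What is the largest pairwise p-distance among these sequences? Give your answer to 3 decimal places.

0.700

Pairwise Hamming distances:
  OTU_D vs OTU_B: 3
  OTU_D vs OTU_H: 5
  OTU_B vs OTU_H: 7
The largest is 7 mismatches, between OTU_B and OTU_H; p = 7/10 = 0.700.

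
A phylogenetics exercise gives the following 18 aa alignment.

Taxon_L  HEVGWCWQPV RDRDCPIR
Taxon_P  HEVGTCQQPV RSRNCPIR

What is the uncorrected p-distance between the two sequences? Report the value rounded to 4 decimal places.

0.2222

Mismatches occur at site 5 (W↔T), site 7 (W↔Q), site 12 (D↔S), site 14 (D↔N).
There are 4 differences over 18 sites, so p = 4/18 = 0.2222.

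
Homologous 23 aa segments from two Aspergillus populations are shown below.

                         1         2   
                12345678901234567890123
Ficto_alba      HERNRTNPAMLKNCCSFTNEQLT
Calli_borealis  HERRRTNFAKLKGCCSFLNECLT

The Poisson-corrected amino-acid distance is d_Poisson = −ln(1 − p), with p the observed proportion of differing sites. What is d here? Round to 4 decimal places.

0.3023

Differing sites — 4:N/R; 8:P/F; 10:M/K; 13:N/G; 18:T/L; 21:Q/C.
p = 6/23 = 0.260870.
d = −ln(1 − 0.260870) = −ln(0.739130) = 0.3023.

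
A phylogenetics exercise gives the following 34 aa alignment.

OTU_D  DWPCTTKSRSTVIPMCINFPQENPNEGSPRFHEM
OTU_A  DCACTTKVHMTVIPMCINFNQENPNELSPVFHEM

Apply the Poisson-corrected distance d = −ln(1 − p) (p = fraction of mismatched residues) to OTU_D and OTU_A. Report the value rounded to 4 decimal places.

Differing sites — 2:W/C; 3:P/A; 8:S/V; 9:R/H; 10:S/M; 20:P/N; 27:G/L; 30:R/V.
p = 8/34 = 0.235294.
d = −ln(1 − 0.235294) = −ln(0.764706) = 0.2683.

0.2683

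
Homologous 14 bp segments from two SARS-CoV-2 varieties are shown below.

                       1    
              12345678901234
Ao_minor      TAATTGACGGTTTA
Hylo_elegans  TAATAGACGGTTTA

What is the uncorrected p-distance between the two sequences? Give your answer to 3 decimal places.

0.071

Differing sites — 5:T/A.
There are 1 differences over 14 sites, so p = 1/14 = 0.071.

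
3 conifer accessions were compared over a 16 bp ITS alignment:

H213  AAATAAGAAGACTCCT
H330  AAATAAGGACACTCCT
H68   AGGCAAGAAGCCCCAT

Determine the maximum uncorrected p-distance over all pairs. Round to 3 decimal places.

0.500

Pairwise Hamming distances:
  H213 vs H330: 2
  H213 vs H68: 6
  H330 vs H68: 8
The largest is 8 mismatches, between H330 and H68; p = 8/16 = 0.500.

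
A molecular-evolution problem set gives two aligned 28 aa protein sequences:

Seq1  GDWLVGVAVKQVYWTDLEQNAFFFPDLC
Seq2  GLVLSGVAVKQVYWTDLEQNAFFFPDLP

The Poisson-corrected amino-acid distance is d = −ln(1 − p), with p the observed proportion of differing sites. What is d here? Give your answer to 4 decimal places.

0.1542

Mismatches occur at site 2 (D/L), site 3 (W/V), site 5 (V/S), site 28 (C/P).
p = 4/28 = 0.142857.
d = −ln(1 − 0.142857) = −ln(0.857143) = 0.1542.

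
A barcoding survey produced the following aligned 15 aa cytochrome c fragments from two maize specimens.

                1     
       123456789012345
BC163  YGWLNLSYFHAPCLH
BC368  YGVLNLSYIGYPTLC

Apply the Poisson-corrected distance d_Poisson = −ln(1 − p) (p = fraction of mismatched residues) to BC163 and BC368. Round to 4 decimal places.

Differing sites — 3:W/V; 9:F/I; 10:H/G; 11:A/Y; 13:C/T; 15:H/C.
p = 6/15 = 0.400000.
d = −ln(1 − 0.400000) = −ln(0.600000) = 0.5108.

0.5108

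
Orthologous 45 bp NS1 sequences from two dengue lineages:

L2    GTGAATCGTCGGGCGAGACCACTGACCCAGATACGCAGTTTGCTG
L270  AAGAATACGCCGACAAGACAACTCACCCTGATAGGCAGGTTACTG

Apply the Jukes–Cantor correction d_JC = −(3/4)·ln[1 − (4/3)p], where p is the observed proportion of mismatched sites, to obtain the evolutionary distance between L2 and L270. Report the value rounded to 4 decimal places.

The sequences differ at positions 1 (G/A), 2 (T/A), 7 (C/A), 8 (G/C), 9 (T/G), 11 (G/C), 13 (G/A), 15 (G/A), 20 (C/A), 24 (G/C), 29 (A/T), 34 (C/G), 39 (T/G), 42 (G/A).
p = 14/45 = 0.311111.
d = −0.75 · ln(1 − (4/3)·0.311111) = −0.75 · ln(0.585185) = −0.75 · (-0.535827) = 0.4019.

0.4019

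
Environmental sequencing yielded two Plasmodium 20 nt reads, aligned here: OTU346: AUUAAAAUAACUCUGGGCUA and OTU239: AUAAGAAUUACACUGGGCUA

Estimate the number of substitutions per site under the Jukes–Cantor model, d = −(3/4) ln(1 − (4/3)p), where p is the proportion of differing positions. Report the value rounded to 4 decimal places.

0.2326

The sequences differ at positions 3 (U/A), 5 (A/G), 9 (A/U), 12 (U/A).
p = 4/20 = 0.200000.
d = −0.75 · ln(1 − (4/3)·0.200000) = −0.75 · ln(0.733333) = −0.75 · (-0.310155) = 0.2326.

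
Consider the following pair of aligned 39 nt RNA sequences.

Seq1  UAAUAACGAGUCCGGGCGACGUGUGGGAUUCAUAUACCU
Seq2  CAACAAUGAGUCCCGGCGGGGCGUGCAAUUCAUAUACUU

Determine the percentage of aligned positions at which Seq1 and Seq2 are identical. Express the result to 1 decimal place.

74.4%

The sequences differ at positions 1 (U/C), 4 (U/C), 7 (C/U), 14 (G/C), 19 (A/G), 20 (C/G), 22 (U/C), 26 (G/C), 27 (G/A), 38 (C/U).
29 of the 39 sites match, so the percent identity is 29/39 × 100 = 74.4%.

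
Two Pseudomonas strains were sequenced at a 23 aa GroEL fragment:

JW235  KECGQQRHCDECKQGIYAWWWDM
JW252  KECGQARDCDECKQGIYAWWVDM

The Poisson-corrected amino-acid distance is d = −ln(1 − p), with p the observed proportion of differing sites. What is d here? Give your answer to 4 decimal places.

The sequences differ at positions 6 (Q/A), 8 (H/D), 21 (W/V).
p = 3/23 = 0.130435.
d = −ln(1 − 0.130435) = −ln(0.869565) = 0.1398.

0.1398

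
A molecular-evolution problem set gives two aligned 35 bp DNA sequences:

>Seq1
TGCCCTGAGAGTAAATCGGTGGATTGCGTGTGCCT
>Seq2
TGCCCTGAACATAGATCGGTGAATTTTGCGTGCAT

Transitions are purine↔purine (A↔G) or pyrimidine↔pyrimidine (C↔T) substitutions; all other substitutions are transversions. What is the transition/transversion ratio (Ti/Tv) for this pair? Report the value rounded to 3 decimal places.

2.000

Mismatches occur at site 9 (G↔A, transition), site 10 (A↔C, transversion), site 11 (G↔A, transition), site 14 (A↔G, transition), site 22 (G↔A, transition), site 26 (G↔T, transversion), site 27 (C↔T, transition), site 29 (T↔C, transition), site 34 (C↔A, transversion).
Of the 9 differences, 6 transitions and 3 transversions, so Ti/Tv = 6/3 = 2.000.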